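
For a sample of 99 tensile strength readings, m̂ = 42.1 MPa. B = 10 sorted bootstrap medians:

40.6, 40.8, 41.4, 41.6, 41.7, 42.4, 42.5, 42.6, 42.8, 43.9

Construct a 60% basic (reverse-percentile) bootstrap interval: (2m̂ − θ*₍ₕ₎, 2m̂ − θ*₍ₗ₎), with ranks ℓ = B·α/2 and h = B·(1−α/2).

(41.6, 43.4)

Percentile endpoints at ranks 2 and 8: θ*₍2₎ = 40.8, θ*₍8₎ = 42.6.
Basic interval reflects these around m̂:
  lower = 2 × 42.1 − 42.6 = 41.6
  upper = 2 × 42.1 − 40.8 = 43.4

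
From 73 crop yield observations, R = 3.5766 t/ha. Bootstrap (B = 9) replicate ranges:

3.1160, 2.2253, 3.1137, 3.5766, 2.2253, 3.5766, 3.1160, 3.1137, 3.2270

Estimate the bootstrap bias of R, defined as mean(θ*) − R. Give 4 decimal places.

mean(θ*) = (3.1160 + 2.2253 + 3.1137 + 3.5766 + 2.2253 + 3.5766 + 3.1160 + 3.1137 + 3.2270) / 9 = 3.03224
bias = 3.03224 − 3.5766

bias = −0.5444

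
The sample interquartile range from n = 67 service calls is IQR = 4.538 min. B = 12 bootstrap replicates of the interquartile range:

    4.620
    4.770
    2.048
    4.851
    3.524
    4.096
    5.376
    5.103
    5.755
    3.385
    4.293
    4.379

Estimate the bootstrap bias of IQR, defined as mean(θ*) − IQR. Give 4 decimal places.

bias = −0.1880

mean(θ*) = (4.620 + 4.770 + 2.048 + 4.851 + 3.524 + 4.096 + 5.376 + 5.103 + 5.755 + 3.385 + 4.293 + 4.379) / 12 = 4.35000
bias = 4.35000 − 4.538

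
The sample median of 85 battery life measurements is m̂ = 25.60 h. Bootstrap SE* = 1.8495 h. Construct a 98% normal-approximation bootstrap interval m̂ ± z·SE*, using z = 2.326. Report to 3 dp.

Margin = 2.326 × 1.8495 = 4.3019
Interval: 25.60 ± 4.3019

(21.298, 29.902)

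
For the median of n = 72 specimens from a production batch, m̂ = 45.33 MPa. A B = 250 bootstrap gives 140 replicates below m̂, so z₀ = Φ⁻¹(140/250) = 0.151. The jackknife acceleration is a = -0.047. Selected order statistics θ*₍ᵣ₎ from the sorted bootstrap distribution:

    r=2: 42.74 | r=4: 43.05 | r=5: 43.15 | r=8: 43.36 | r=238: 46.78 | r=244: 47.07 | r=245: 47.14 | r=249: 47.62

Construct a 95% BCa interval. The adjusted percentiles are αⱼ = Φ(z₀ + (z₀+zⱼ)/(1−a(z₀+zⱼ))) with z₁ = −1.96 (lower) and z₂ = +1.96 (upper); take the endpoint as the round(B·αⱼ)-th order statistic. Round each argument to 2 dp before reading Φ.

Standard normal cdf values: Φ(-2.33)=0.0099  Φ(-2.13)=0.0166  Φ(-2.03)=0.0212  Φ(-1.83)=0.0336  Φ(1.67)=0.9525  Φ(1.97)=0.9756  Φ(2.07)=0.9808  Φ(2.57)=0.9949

(43.36, 47.14)

Lower: z₀ + z₁ = 0.151 + (-1.960) = -1.809; 1 − a(z₀+z₁) = 1 − (-0.047)(-1.809) = 0.9150; argument = 0.151 + (-1.809)/0.9150 = -1.8261 → -1.83.
α₁ = Φ(-1.83) = 0.0336; rank = round(250 × 0.0336) = 8; θ*₍8₎ = 43.36.
Upper: z₀ + z₂ = 2.111; 1 − a(z₀+z₂) = 1.0992; argument = 2.0715 → 2.07; α₂ = 0.9808; rank = 245; θ*₍245₎ = 47.14.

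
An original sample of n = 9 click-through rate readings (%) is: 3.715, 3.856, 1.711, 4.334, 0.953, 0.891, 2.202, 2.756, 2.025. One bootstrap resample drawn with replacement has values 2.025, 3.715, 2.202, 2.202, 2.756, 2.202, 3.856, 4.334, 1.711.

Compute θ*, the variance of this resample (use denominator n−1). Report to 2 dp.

θ* = 0.90

Mean = 2.7781; sum of squared deviations = 7.1625
s² = 7.1625 / 8 = 0.8953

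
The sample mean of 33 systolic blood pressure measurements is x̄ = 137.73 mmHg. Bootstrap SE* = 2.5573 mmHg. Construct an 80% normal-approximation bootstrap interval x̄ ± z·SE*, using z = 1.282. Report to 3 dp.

Margin = 1.282 × 2.5573 = 3.2785
Interval: 137.73 ± 3.2785

(134.452, 141.008)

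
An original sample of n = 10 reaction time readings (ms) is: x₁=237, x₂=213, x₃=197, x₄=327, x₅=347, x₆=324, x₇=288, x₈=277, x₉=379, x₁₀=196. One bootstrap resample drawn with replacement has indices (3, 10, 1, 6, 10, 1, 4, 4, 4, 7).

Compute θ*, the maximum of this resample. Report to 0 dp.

θ* = 327

Resample values: 197, 196, 237, 324, 196, 237, 327, 327, 327, 288.
Maximum = 327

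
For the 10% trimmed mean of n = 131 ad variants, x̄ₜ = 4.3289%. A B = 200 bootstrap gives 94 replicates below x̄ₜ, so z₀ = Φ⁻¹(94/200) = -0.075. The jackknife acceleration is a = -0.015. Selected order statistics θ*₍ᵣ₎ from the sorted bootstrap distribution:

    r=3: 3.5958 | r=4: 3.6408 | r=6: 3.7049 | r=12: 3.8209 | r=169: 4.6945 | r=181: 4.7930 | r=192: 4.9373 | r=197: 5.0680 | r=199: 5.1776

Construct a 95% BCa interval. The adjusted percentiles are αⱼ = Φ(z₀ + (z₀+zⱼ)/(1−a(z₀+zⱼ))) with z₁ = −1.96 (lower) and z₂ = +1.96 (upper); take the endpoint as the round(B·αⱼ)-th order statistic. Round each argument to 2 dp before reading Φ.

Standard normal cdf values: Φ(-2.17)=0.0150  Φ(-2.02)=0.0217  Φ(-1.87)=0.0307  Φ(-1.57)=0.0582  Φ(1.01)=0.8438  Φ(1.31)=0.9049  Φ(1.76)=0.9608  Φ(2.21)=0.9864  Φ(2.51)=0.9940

Lower: z₀ + z₁ = -0.075 + (-1.960) = -2.035; 1 − a(z₀+z₁) = 1 − (-0.015)(-2.035) = 0.9695; argument = -0.075 + (-2.035)/0.9695 = -2.1741 → -2.17.
α₁ = Φ(-2.17) = 0.0150; rank = round(200 × 0.0150) = 3; θ*₍3₎ = 3.5958.
Upper: z₀ + z₂ = 1.885; 1 − a(z₀+z₂) = 1.0283; argument = 1.7582 → 1.76; α₂ = 0.9608; rank = 192; θ*₍192₎ = 4.9373.

(3.5958, 4.9373)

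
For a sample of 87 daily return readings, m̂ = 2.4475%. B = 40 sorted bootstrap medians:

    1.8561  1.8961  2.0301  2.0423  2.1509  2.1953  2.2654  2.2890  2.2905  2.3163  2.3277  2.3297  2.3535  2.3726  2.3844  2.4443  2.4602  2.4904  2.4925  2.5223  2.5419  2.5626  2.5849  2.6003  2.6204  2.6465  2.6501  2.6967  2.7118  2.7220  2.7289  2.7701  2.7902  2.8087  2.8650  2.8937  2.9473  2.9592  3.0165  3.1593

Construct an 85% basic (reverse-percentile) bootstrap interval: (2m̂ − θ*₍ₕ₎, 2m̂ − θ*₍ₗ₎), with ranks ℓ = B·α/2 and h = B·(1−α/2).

Percentile endpoints at ranks 3 and 37: θ*₍3₎ = 2.0301, θ*₍37₎ = 2.9473.
Basic interval reflects these around m̂:
  lower = 2 × 2.4475 − 2.9473 = 1.9477
  upper = 2 × 2.4475 − 2.0301 = 2.8649

(1.9477, 2.8649)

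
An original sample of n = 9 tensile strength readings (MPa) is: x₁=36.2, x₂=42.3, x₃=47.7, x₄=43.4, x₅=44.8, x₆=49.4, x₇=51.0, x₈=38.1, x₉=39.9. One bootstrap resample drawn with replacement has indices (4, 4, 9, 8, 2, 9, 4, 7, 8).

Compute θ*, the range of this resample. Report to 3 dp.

θ* = 12.900

Resample values: 43.4, 43.4, 39.9, 38.1, 42.3, 39.9, 43.4, 51.0, 38.1.
Range = 51.0 − 38.1 = 12.900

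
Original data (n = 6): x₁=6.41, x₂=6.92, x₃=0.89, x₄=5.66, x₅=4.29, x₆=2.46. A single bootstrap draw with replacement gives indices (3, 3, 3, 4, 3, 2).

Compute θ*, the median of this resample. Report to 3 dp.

Resample values: 0.89, 0.89, 0.89, 5.66, 0.89, 6.92.
Sorted: 0.89, 0.89, 0.89, 0.89, 5.66, 6.92
Median = average of the two middle values = 0.890

θ* = 0.890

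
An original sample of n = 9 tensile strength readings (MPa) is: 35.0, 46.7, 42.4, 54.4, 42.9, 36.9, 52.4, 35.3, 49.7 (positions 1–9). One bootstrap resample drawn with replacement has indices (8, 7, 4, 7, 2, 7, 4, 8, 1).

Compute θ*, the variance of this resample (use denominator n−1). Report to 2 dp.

Resample values: 35.3, 52.4, 54.4, 52.4, 46.7, 52.4, 54.4, 35.3, 35.0.
Mean = 46.4778; sum of squared deviations = 612.4156
s² = 612.4156 / 8 = 76.5519

θ* = 76.55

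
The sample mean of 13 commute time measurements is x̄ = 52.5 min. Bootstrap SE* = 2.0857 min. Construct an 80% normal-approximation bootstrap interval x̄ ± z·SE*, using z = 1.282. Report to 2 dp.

(49.83, 55.17)

Margin = 1.282 × 2.0857 = 2.674
Interval: 52.5 ± 2.674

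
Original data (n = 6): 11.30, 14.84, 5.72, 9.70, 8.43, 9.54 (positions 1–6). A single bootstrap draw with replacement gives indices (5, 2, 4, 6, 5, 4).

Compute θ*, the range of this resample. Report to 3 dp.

θ* = 6.410

Resample values: 8.43, 14.84, 9.70, 9.54, 8.43, 9.70.
Range = 14.84 − 8.43 = 6.410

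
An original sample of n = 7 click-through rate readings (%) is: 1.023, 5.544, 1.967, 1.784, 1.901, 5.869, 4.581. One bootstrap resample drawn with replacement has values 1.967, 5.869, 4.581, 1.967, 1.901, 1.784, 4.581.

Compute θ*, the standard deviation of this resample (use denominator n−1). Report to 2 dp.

Mean = 3.2357; sum of squared deviations = 17.6620
s² = 17.6620 / 6 = 2.9437
s = √2.9437 = 1.72

θ* = 1.72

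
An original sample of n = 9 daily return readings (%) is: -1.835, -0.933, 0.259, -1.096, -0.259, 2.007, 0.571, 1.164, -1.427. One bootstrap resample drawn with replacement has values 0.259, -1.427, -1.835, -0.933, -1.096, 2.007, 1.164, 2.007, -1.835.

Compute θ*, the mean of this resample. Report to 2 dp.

Mean = (0.259 + (-1.427) + (-1.835) + (-0.933) + (-1.096) + 2.007 + 1.164 + 2.007 + (-1.835)) / 9 = -1.6890 / 9 = -0.19

θ* = -0.19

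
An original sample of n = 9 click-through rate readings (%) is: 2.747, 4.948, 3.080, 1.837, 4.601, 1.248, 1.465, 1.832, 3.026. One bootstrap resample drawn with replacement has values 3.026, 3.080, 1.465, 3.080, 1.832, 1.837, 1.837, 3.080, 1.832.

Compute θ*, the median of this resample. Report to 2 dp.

Sorted: 1.465, 1.832, 1.832, 1.837, 1.837, 3.026, 3.080, 3.080, 3.080
Median = middle value = 1.84

θ* = 1.84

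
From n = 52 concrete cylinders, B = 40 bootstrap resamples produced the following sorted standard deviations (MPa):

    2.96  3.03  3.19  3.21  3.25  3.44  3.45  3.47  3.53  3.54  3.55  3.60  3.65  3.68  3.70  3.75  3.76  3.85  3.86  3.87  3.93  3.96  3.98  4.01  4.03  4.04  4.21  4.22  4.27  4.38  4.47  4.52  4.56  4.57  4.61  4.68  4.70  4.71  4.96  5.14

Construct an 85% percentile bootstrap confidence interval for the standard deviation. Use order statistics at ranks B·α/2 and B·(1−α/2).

α = 0.15; lower rank = 40 × 0.075 = 3; upper rank = 40 × 0.925 = 37.
The 3rd smallest replicate is 3.19; the 37th is 4.70.

(3.19, 4.70)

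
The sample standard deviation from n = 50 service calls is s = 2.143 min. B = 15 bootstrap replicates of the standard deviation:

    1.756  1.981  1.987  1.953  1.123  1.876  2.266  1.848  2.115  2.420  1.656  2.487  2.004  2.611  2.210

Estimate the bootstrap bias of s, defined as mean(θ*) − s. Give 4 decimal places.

mean(θ*) = (1.756 + 1.981 + 1.987 + 1.953 + 1.123 + 1.876 + 2.266 + 1.848 + 2.115 + 2.420 + 1.656 + 2.487 + 2.004 + 2.611 + 2.210) / 15 = 2.01953
bias = 2.01953 − 2.143

bias = −0.1235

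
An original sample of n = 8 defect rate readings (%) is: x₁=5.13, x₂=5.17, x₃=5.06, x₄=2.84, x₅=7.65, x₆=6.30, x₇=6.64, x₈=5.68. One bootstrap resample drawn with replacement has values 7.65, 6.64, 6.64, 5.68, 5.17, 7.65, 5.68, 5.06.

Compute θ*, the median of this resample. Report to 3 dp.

Sorted: 5.06, 5.17, 5.68, 5.68, 6.64, 6.64, 7.65, 7.65
Median = average of the two middle values = 6.160

θ* = 6.160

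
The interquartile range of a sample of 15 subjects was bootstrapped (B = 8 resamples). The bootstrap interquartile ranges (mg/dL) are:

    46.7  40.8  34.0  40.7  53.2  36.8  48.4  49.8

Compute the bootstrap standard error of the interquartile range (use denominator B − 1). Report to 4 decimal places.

Bootstrap SE is the standard deviation of the 8 replicate interquartile ranges.
Mean of replicates: (46.7 + 40.8 + 34.0 + 40.7 + 53.2 + 36.8 + 48.4 + 49.8) / 8 = 350.40000 / 8 = 43.80000
Sum of squared deviations: (+2.90000)² + (−3.00000)² + (−9.80000)² + (−3.10000)² + (+9.40000)² + (−7.00000)² + (+4.60000)² + (+6.00000)² = 317.58000
Variance = 317.58000 / 7 = 45.36857
SE* = √45.36857

SE* = 6.7356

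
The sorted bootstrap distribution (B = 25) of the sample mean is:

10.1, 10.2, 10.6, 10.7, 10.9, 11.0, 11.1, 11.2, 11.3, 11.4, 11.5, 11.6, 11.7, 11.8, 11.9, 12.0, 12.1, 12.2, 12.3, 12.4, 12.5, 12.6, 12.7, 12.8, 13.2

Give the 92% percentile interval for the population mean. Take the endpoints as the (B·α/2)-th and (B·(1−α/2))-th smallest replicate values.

α = 0.08; lower rank = 25 × 0.040 = 1; upper rank = 25 × 0.960 = 24.
The 1st smallest replicate is 10.1; the 24th is 12.8.

(10.1, 12.8)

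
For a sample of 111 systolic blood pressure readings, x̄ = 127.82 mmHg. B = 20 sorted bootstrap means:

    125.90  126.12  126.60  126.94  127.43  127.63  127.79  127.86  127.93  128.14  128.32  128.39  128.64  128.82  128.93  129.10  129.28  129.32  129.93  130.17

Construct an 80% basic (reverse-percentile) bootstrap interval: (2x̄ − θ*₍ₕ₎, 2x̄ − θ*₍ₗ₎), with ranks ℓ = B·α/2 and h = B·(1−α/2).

(126.32, 129.52)

Percentile endpoints at ranks 2 and 18: θ*₍2₎ = 126.12, θ*₍18₎ = 129.32.
Basic interval reflects these around x̄:
  lower = 2 × 127.82 − 129.32 = 126.32
  upper = 2 × 127.82 − 126.12 = 129.52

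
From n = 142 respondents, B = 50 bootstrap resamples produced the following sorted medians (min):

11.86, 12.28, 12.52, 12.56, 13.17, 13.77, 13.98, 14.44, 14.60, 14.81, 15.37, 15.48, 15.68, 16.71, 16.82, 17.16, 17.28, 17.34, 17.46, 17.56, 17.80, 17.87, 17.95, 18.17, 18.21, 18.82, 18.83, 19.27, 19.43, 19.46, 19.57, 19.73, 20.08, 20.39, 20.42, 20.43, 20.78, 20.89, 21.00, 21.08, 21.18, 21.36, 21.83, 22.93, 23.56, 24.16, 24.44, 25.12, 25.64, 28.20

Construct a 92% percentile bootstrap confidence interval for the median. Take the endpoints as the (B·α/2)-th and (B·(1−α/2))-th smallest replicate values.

α = 0.08; lower rank = 50 × 0.040 = 2; upper rank = 50 × 0.960 = 48.
The 2nd smallest replicate is 12.28; the 48th is 25.12.

(12.28, 25.12)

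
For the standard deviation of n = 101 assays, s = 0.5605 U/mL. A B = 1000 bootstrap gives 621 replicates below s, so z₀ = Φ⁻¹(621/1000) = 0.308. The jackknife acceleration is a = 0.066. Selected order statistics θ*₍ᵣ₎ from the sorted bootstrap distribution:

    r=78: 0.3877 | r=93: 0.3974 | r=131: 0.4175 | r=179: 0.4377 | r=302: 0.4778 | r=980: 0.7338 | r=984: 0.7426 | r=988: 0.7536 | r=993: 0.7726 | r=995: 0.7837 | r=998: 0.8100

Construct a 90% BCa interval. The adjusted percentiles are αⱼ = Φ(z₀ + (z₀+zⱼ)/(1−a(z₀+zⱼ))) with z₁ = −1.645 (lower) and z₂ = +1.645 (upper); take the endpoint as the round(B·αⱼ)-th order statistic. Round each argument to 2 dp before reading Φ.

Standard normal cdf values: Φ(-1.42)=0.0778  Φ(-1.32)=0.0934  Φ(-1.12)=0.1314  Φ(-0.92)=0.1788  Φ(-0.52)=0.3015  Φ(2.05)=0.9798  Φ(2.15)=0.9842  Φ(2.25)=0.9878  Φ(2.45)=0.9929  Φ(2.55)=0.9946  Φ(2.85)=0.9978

Lower: z₀ + z₁ = 0.308 + (-1.645) = -1.337; 1 − a(z₀+z₁) = 1 − (0.066)(-1.337) = 1.0882; argument = 0.308 + (-1.337)/1.0882 = -0.9206 → -0.92.
α₁ = Φ(-0.92) = 0.1788; rank = round(1000 × 0.1788) = 179; θ*₍179₎ = 0.4377.
Upper: z₀ + z₂ = 1.953; 1 − a(z₀+z₂) = 0.8711; argument = 2.5500 → 2.55; α₂ = 0.9946; rank = 995; θ*₍995₎ = 0.7837.

(0.4377, 0.7837)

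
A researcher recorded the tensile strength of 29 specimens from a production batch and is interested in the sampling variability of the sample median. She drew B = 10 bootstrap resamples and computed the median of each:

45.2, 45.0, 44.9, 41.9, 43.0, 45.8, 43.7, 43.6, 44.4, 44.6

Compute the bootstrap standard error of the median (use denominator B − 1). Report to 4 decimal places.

SE* = 1.1657

Bootstrap SE is the standard deviation of the 10 replicate medians.
Mean of replicates: (45.2 + 45.0 + 44.9 + 41.9 + 43.0 + 45.8 + 43.7 + 43.6 + 44.4 + 44.6) / 10 = 442.10000 / 10 = 44.21000
Sum of squared deviations: (+0.99000)² + (+0.79000)² + (+0.69000)² + (−2.31000)² + (−1.21000)² + (+1.59000)² + (−0.51000)² + (−0.61000)² + (+0.19000)² + (+0.39000)² = 12.22900
Variance = 12.22900 / 9 = 1.35878
SE* = √1.35878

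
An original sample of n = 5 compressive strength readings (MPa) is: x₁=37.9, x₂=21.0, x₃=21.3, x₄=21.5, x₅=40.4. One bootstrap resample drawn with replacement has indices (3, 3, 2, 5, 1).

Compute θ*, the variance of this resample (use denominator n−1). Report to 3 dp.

Resample values: 21.3, 21.3, 21.0, 40.4, 37.9.
Mean = 28.3800; sum of squared deviations = 389.8280
s² = 389.8280 / 4 = 97.4570

θ* = 97.457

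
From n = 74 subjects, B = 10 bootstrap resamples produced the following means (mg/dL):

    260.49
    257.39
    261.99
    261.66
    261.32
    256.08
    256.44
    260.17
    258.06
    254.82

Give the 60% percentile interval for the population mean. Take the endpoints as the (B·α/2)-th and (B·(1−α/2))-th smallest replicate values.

(256.08, 261.32)

Sorted replicates: 254.82, 256.08, 256.44, 257.39, 258.06, 260.17, 260.49, 261.32, 261.66, 261.99
α = 0.40; lower rank = 10 × 0.200 = 2; upper rank = 10 × 0.800 = 8.
The 2nd smallest replicate is 256.08; the 8th is 261.32.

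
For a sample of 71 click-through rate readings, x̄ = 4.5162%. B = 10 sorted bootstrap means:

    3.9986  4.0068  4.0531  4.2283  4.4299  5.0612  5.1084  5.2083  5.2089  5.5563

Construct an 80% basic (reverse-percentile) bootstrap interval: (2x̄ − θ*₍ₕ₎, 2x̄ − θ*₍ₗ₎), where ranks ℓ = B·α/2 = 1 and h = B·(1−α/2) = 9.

Percentile endpoints at ranks 1 and 9: θ*₍1₎ = 3.9986, θ*₍9₎ = 5.2089.
Basic interval reflects these around x̄:
  lower = 2 × 4.5162 − 5.2089 = 3.8235
  upper = 2 × 4.5162 − 3.9986 = 5.0338

(3.8235, 5.0338)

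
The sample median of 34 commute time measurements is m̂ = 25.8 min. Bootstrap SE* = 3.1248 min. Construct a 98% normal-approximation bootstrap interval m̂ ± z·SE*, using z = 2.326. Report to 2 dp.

Margin = 2.326 × 3.1248 = 7.268
Interval: 25.8 ± 7.268

(18.53, 33.07)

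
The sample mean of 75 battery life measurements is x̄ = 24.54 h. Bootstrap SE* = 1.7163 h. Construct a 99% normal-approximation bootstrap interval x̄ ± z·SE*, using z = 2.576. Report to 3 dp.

(20.119, 28.961)

Margin = 2.576 × 1.7163 = 4.4212
Interval: 24.54 ± 4.4212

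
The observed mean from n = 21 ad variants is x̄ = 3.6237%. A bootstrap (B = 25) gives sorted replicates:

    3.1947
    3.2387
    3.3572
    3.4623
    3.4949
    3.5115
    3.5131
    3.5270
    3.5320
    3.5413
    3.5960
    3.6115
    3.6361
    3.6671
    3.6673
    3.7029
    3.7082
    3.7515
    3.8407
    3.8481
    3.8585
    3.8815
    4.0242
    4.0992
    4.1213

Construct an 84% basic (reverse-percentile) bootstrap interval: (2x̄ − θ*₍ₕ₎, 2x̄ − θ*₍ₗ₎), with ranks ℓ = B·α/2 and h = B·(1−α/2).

(3.2232, 4.0087)

Percentile endpoints at ranks 2 and 23: θ*₍2₎ = 3.2387, θ*₍23₎ = 4.0242.
Basic interval reflects these around x̄:
  lower = 2 × 3.6237 − 4.0242 = 3.2232
  upper = 2 × 3.6237 − 3.2387 = 4.0087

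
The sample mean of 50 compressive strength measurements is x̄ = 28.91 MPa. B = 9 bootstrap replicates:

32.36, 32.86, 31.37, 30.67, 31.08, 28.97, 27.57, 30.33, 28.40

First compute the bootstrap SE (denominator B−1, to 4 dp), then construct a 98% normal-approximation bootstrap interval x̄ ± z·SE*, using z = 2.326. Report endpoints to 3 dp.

Mean of replicates = 30.4011; sum of squared deviations = 25.4281; SE* = √(25.4281/8) = 1.7828
Margin = 2.326 × 1.7828 = 4.1468
Interval: 28.91 ± 4.1468

(24.763, 33.057)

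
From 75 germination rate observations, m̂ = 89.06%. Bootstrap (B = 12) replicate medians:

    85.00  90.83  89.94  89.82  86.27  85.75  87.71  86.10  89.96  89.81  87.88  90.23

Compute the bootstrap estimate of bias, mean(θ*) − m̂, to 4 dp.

bias = −0.7850

mean(θ*) = (85.00 + 90.83 + 89.94 + 89.82 + 86.27 + 85.75 + 87.71 + 86.10 + 89.96 + 89.81 + 87.88 + 90.23) / 12 = 88.27500
bias = 88.27500 − 89.06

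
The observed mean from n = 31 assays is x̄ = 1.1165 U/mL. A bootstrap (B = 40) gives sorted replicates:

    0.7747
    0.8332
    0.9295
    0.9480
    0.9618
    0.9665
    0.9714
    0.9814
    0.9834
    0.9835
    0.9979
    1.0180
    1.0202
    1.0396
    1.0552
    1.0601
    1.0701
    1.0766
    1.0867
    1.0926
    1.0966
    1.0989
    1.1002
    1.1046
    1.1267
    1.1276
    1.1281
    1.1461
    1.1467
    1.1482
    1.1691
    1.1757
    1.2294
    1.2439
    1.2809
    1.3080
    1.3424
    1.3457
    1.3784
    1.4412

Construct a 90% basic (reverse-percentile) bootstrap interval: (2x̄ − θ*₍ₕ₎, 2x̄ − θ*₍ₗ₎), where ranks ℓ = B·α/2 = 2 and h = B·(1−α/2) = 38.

Percentile endpoints at ranks 2 and 38: θ*₍2₎ = 0.8332, θ*₍38₎ = 1.3457.
Basic interval reflects these around x̄:
  lower = 2 × 1.1165 − 1.3457 = 0.8873
  upper = 2 × 1.1165 − 0.8332 = 1.3998

(0.8873, 1.3998)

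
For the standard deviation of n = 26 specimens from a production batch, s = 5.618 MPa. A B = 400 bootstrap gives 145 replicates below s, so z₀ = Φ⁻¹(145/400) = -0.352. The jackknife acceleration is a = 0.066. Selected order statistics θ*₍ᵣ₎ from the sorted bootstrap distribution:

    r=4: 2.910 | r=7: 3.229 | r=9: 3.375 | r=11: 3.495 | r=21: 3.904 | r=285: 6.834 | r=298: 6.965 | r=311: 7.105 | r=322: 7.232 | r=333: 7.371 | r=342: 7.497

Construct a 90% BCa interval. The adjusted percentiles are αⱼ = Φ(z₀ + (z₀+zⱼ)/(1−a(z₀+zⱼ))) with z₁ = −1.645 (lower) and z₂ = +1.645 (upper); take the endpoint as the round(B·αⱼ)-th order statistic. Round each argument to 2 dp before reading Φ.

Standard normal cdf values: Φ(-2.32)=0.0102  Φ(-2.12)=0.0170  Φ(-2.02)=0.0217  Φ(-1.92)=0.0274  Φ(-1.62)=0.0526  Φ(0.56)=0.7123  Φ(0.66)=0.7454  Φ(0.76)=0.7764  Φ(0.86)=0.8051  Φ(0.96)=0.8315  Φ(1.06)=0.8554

(3.229, 7.497)

Lower: z₀ + z₁ = -0.352 + (-1.645) = -1.997; 1 − a(z₀+z₁) = 1 − (0.066)(-1.997) = 1.1318; argument = -0.352 + (-1.997)/1.1318 = -2.1164 → -2.12.
α₁ = Φ(-2.12) = 0.0170; rank = round(400 × 0.0170) = 7; θ*₍7₎ = 3.229.
Upper: z₀ + z₂ = 1.293; 1 − a(z₀+z₂) = 0.9147; argument = 1.0616 → 1.06; α₂ = 0.8554; rank = 342; θ*₍342₎ = 7.497.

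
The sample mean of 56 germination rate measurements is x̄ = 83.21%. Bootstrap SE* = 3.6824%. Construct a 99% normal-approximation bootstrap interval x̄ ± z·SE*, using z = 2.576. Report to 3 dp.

Margin = 2.576 × 3.6824 = 9.4859
Interval: 83.21 ± 9.4859

(73.724, 92.696)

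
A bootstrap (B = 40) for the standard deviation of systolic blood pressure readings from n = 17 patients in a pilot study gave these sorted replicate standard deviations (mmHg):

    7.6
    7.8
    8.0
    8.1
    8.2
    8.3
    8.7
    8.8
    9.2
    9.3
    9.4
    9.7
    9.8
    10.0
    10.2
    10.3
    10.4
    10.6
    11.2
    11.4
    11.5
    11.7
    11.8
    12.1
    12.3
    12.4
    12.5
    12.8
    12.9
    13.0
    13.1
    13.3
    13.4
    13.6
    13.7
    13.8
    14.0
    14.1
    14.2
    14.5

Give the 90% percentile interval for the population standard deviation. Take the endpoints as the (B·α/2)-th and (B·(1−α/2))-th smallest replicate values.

α = 0.10; lower rank = 40 × 0.050 = 2; upper rank = 40 × 0.950 = 38.
The 2nd smallest replicate is 7.8; the 38th is 14.1.

(7.8, 14.1)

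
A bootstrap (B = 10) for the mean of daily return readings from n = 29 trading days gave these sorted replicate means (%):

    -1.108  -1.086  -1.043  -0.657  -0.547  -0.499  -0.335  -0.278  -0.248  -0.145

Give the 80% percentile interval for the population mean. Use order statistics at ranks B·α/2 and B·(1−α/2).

α = 0.20; lower rank = 10 × 0.100 = 1; upper rank = 10 × 0.900 = 9.
The 1st smallest replicate is -1.108; the 9th is -0.248.

(-1.108, -0.248)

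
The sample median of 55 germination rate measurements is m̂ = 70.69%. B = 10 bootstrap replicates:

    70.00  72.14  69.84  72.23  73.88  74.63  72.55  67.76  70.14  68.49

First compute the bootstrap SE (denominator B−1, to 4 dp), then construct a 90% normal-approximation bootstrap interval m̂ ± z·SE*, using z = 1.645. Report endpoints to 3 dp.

(66.959, 74.421)

Mean of replicates = 71.1660; sum of squared deviations = 46.2936; SE* = √(46.2936/9) = 2.2680
Margin = 1.645 × 2.2680 = 3.7309
Interval: 70.69 ± 3.7309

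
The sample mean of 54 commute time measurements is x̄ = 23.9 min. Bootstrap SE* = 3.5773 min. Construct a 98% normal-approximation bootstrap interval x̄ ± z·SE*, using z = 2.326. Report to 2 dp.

Margin = 2.326 × 3.5773 = 8.321
Interval: 23.9 ± 8.321

(15.58, 32.22)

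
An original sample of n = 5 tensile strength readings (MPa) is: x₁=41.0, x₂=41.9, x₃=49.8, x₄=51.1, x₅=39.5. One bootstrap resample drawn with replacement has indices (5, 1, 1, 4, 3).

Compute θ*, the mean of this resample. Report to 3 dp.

Resample values: 39.5, 41.0, 41.0, 51.1, 49.8.
Mean = (39.5 + 41.0 + 41.0 + 51.1 + 49.8) / 5 = 222.40 / 5 = 44.480

θ* = 44.480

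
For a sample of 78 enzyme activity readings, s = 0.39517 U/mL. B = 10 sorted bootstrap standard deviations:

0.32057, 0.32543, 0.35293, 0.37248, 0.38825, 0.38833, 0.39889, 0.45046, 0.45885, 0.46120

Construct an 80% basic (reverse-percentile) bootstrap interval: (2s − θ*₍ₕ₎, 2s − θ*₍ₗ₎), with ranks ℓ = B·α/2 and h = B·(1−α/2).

(0.33149, 0.46977)

Percentile endpoints at ranks 1 and 9: θ*₍1₎ = 0.32057, θ*₍9₎ = 0.45885.
Basic interval reflects these around s:
  lower = 2 × 0.39517 − 0.45885 = 0.33149
  upper = 2 × 0.39517 − 0.32057 = 0.46977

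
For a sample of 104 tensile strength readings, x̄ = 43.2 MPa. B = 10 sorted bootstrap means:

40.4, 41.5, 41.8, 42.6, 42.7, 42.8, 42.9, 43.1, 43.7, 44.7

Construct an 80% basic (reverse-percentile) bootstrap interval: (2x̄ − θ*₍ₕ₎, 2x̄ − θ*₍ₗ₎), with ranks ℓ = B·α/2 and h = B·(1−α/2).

(42.7, 46.0)

Percentile endpoints at ranks 1 and 9: θ*₍1₎ = 40.4, θ*₍9₎ = 43.7.
Basic interval reflects these around x̄:
  lower = 2 × 43.2 − 43.7 = 42.7
  upper = 2 × 43.2 − 40.4 = 46.0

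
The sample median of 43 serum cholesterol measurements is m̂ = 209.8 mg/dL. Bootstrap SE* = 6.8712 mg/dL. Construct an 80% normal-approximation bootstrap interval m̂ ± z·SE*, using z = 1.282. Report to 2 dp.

Margin = 1.282 × 6.8712 = 8.809
Interval: 209.8 ± 8.809

(200.99, 218.61)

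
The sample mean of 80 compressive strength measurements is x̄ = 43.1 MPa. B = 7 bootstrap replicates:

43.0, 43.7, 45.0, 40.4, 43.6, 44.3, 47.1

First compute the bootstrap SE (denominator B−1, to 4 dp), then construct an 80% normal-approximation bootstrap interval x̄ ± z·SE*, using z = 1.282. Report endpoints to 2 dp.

Mean of replicates = 43.8714; sum of squared deviations = 24.7943; SE* = √(24.7943/6) = 2.0328
Margin = 1.282 × 2.0328 = 2.606
Interval: 43.1 ± 2.606

(40.49, 45.71)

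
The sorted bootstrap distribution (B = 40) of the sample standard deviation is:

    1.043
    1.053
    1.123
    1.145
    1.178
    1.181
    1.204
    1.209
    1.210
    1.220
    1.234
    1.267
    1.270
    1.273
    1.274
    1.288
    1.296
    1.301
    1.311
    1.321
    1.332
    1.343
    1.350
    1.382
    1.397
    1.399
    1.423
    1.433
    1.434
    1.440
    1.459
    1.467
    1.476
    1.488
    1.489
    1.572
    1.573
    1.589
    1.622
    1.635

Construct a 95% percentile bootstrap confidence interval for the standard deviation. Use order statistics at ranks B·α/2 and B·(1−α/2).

(1.043, 1.622)

α = 0.05; lower rank = 40 × 0.025 = 1; upper rank = 40 × 0.975 = 39.
The 1st smallest replicate is 1.043; the 39th is 1.622.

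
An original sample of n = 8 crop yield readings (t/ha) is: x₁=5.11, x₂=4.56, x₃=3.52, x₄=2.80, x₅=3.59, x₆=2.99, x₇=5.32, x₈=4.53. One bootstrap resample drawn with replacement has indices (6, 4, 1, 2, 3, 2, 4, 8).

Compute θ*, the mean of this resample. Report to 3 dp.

Resample values: 2.99, 2.80, 5.11, 4.56, 3.52, 4.56, 2.80, 4.53.
Mean = (2.99 + 2.80 + 5.11 + 4.56 + 3.52 + 4.56 + 2.80 + 4.53) / 8 = 30.870 / 8 = 3.859

θ* = 3.859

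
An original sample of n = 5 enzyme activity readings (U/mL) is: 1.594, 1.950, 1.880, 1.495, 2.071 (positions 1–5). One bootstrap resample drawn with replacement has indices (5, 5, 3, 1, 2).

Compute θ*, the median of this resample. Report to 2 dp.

θ* = 1.95

Resample values: 2.071, 2.071, 1.880, 1.594, 1.950.
Sorted: 1.594, 1.880, 1.950, 2.071, 2.071
Median = middle value = 1.95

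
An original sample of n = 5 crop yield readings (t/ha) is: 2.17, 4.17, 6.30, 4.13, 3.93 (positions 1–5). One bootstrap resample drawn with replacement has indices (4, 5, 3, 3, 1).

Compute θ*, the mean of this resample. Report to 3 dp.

Resample values: 4.13, 3.93, 6.30, 6.30, 2.17.
Mean = (4.13 + 3.93 + 6.30 + 6.30 + 2.17) / 5 = 22.830 / 5 = 4.566

θ* = 4.566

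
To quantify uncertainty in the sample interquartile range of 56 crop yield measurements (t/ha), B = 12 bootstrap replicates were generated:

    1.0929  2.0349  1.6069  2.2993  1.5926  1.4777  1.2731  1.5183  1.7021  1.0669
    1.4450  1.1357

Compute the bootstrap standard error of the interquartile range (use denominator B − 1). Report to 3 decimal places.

SE* = 0.372

Bootstrap SE is the standard deviation of the 12 replicate interquartile ranges.
Mean of replicates: (1.0929 + 2.0349 + 1.6069 + 2.2993 + 1.5926 + 1.4777 + 1.2731 + 1.5183 + 1.7021 + 1.0669 + 1.4450 + 1.1357) / 12 = 18.24540 / 12 = 1.52045
Sum of squared deviations: (−0.42755)² + (+0.51445)² + (+0.08645)² + (+0.77885)² + (+0.07215)² + (−0.04275)² + (−0.24735)² + (−0.00215)² + (+0.18165)² + (−0.45355)² + (−0.07545)² + (−0.38475)² = 1.52219
Variance = 1.52219 / 11 = 0.13838
SE* = √0.13838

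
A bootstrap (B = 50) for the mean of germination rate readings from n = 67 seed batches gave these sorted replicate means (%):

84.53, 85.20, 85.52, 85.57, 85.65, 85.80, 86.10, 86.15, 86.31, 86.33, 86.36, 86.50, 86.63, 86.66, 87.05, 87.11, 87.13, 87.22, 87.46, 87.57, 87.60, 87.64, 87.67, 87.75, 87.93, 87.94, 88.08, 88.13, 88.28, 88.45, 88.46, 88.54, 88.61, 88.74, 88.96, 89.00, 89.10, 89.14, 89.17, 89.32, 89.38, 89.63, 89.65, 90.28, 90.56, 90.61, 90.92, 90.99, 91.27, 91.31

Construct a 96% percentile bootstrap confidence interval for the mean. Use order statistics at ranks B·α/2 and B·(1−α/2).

α = 0.04; lower rank = 50 × 0.020 = 1; upper rank = 50 × 0.980 = 49.
The 1st smallest replicate is 84.53; the 49th is 91.27.

(84.53, 91.27)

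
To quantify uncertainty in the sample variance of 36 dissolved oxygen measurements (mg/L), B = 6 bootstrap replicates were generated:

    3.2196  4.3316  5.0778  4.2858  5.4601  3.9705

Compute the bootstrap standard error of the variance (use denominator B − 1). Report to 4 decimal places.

Bootstrap SE is the standard deviation of the 6 replicate variances.
Mean of replicates: (3.2196 + 4.3316 + 5.0778 + 4.2858 + 5.4601 + 3.9705) / 6 = 26.34540 / 6 = 4.39090
Sum of squared deviations: (−1.17130)² + (−0.05930)² + (+0.68690)² + (−0.10510)² + (+1.06920)² + (−0.42040)² = 3.17826
Variance = 3.17826 / 5 = 0.63565
SE* = √0.63565

SE* = 0.7973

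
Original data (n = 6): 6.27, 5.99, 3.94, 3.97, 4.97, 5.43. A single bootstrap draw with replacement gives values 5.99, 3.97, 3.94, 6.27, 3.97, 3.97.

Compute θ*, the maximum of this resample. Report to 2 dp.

Maximum = 6.27

θ* = 6.27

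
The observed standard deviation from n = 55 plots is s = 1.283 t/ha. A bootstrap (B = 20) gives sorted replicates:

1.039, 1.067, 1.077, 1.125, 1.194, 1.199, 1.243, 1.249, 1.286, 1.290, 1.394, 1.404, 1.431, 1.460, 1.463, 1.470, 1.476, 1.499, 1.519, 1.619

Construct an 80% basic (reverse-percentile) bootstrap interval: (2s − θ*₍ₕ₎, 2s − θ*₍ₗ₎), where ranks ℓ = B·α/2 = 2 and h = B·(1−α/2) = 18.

Percentile endpoints at ranks 2 and 18: θ*₍2₎ = 1.067, θ*₍18₎ = 1.499.
Basic interval reflects these around s:
  lower = 2 × 1.283 − 1.499 = 1.067
  upper = 2 × 1.283 − 1.067 = 1.499

(1.067, 1.499)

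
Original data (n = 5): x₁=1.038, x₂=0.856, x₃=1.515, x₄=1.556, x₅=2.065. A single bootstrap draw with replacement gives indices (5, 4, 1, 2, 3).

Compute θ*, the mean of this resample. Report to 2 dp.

Resample values: 2.065, 1.556, 1.038, 0.856, 1.515.
Mean = (2.065 + 1.556 + 1.038 + 0.856 + 1.515) / 5 = 7.0300 / 5 = 1.41

θ* = 1.41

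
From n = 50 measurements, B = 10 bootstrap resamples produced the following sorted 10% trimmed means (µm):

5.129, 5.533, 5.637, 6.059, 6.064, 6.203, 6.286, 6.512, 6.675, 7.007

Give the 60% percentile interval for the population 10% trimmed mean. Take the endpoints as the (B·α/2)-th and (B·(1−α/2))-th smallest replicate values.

(5.533, 6.512)

α = 0.40; lower rank = 10 × 0.200 = 2; upper rank = 10 × 0.800 = 8.
The 2nd smallest replicate is 5.533; the 8th is 6.512.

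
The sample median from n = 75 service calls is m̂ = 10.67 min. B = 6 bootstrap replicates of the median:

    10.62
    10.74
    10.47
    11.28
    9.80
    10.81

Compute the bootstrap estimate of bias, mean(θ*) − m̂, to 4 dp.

bias = −0.0500

mean(θ*) = (10.62 + 10.74 + 10.47 + 11.28 + 9.80 + 10.81) / 6 = 10.62000
bias = 10.62000 − 10.67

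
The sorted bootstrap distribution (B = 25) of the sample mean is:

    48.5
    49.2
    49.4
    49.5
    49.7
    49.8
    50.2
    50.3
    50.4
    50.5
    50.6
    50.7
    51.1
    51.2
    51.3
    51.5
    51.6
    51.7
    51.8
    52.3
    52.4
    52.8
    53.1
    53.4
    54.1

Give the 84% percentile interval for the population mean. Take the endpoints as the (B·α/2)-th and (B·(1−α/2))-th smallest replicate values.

α = 0.16; lower rank = 25 × 0.080 = 2; upper rank = 25 × 0.920 = 23.
The 2nd smallest replicate is 49.2; the 23rd is 53.1.

(49.2, 53.1)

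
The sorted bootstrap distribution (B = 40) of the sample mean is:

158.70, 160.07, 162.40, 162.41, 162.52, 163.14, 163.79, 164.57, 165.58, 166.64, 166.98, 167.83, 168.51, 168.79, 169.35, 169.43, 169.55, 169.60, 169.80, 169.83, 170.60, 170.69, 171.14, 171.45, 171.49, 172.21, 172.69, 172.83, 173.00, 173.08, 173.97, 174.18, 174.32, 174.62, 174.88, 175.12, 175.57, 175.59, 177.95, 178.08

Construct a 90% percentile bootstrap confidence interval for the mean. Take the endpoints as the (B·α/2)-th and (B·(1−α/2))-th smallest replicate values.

α = 0.10; lower rank = 40 × 0.050 = 2; upper rank = 40 × 0.950 = 38.
The 2nd smallest replicate is 160.07; the 38th is 175.59.

(160.07, 175.59)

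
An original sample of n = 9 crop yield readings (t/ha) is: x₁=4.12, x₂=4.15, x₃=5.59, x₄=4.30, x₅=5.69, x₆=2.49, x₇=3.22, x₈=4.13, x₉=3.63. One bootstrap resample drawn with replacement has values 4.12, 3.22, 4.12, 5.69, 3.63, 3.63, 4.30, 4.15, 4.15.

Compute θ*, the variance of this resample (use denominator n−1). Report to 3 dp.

Mean = 4.1122; sum of squared deviations = 3.7888
s² = 3.7888 / 8 = 0.4736

θ* = 0.474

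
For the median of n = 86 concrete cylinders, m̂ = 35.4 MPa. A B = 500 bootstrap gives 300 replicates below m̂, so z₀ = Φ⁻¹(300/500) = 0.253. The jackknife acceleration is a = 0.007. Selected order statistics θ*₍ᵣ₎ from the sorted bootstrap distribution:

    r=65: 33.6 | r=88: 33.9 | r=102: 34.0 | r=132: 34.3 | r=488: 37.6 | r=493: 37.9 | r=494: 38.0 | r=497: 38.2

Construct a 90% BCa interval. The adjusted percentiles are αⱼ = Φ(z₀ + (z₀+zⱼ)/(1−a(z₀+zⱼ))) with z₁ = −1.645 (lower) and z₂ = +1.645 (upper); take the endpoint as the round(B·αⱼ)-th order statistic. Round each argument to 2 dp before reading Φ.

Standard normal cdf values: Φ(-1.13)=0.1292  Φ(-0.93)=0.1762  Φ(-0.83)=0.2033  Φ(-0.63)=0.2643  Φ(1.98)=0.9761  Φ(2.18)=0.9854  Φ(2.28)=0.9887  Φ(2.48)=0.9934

Lower: z₀ + z₁ = 0.253 + (-1.645) = -1.392; 1 − a(z₀+z₁) = 1 − (0.007)(-1.392) = 1.0097; argument = 0.253 + (-1.392)/1.0097 = -1.1256 → -1.13.
α₁ = Φ(-1.13) = 0.1292; rank = round(500 × 0.1292) = 65; θ*₍65₎ = 33.6.
Upper: z₀ + z₂ = 1.898; 1 − a(z₀+z₂) = 0.9867; argument = 2.1766 → 2.18; α₂ = 0.9854; rank = 493; θ*₍493₎ = 37.9.

(33.6, 37.9)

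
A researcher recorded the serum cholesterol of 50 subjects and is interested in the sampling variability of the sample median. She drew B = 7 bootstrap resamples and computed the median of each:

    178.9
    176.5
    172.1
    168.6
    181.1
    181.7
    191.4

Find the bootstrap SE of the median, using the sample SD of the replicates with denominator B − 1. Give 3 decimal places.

SE* = 7.376

Bootstrap SE is the standard deviation of the 7 replicate medians.
Mean of replicates: (178.9 + 176.5 + 172.1 + 168.6 + 181.1 + 181.7 + 191.4) / 7 = 1250.3000 / 7 = 178.6143
Sum of squared deviations: (+0.2857)² + (−2.1143)² + (−6.5143)² + (−10.0143)² + (+2.4857)² + (+3.0857)² + (+12.7857)² = 326.4486
Variance = 326.4486 / 6 = 54.4081
SE* = √54.4081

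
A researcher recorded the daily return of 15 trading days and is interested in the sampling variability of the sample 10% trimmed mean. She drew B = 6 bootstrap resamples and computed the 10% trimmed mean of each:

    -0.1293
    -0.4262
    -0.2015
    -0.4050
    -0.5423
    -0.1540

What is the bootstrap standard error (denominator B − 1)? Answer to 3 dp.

SE* = 0.170

Bootstrap SE is the standard deviation of the 6 replicate 10% trimmed means.
Mean of replicates: ((-0.1293) + (-0.4262) + (-0.2015) + (-0.4050) + (-0.5423) + (-0.1540)) / 6 = -1.85830 / 6 = -0.30972
Sum of squared deviations: (+0.18042)² + (−0.11648)² + (+0.10822)² + (−0.09528)² + (−0.23258)² + (+0.15572)² = 0.14525
Variance = 0.14525 / 5 = 0.02905
SE* = √0.02905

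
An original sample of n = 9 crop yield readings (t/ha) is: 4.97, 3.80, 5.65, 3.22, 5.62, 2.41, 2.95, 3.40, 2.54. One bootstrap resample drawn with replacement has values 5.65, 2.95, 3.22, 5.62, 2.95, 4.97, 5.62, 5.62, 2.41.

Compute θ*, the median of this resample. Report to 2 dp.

θ* = 4.97

Sorted: 2.41, 2.95, 2.95, 3.22, 4.97, 5.62, 5.62, 5.62, 5.65
Median = middle value = 4.97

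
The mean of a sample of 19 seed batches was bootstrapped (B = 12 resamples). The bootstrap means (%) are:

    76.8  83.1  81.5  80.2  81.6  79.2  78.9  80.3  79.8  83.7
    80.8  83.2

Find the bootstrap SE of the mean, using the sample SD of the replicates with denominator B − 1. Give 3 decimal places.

SE* = 2.008

Bootstrap SE is the standard deviation of the 12 replicate means.
Mean of replicates: (76.8 + 83.1 + 81.5 + 80.2 + 81.6 + 79.2 + 78.9 + 80.3 + 79.8 + 83.7 + 80.8 + 83.2) / 12 = 969.1000 / 12 = 80.7583
Sum of squared deviations: (−3.9583)² + (+2.3417)² + (+0.7417)² + (−0.5583)² + (+0.8417)² + (−1.5583)² + (−1.8583)² + (−0.4583)² + (−0.9583)² + (+2.9417)² + (+0.0417)² + (+2.4417)² = 44.3492
Variance = 44.3492 / 11 = 4.0317
SE* = √4.0317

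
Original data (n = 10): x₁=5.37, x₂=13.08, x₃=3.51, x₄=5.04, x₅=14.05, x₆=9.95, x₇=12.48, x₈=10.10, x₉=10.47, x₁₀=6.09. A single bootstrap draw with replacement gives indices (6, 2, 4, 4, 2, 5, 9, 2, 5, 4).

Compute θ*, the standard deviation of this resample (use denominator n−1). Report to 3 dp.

Resample values: 9.95, 13.08, 5.04, 5.04, 13.08, 14.05, 10.47, 13.08, 14.05, 5.04.
Mean = 10.2880; sum of squared deviations = 134.4630
s² = 134.4630 / 9 = 14.9403
s = √14.9403 = 3.865

θ* = 3.865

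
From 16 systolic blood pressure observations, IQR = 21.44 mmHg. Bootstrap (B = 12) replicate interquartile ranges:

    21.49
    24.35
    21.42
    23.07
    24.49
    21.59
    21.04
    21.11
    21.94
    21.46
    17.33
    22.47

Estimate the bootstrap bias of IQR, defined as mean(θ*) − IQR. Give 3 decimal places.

bias = +0.373

mean(θ*) = (21.49 + 24.35 + 21.42 + 23.07 + 24.49 + 21.59 + 21.04 + 21.11 + 21.94 + 21.46 + 17.33 + 22.47) / 12 = 21.8133
bias = 21.8133 − 21.44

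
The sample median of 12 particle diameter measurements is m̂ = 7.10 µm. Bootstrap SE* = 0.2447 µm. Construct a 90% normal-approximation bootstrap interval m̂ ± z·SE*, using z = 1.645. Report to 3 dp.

Margin = 1.645 × 0.2447 = 0.4025
Interval: 7.10 ± 0.4025

(6.697, 7.503)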